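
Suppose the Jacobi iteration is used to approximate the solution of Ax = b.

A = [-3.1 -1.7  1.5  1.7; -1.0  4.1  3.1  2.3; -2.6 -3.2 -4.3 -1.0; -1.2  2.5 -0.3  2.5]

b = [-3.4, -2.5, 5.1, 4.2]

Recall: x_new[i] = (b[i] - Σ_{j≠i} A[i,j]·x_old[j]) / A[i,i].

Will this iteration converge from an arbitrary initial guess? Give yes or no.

no

Write A = D+L+U with D = diag(-3.1, 4.1, -4.3, 2.5).
Jacobi: T = -D⁻¹(L+U), T[1,3] = -(2.3)/(4.1) = -0.5610; T[1,1] = 0.
  T[0,:] = [+0.0000  -0.5484  +0.4839  +0.5484]
  T[1,:] = [+0.2439  +0.0000  -0.7561  -0.5610]
  T[2,:] = [-0.6047  -0.7442  +0.0000  -0.2326]
  T[3,:] = [+0.4800  -1.0000  +0.1200  +0.0000]
|λ(T)| sorted: 1.1237, 0.8250, 0.8250, 0.2544.
spectral radius ρ = 1.1237; 1.1237 > 1 ⇒ diverges.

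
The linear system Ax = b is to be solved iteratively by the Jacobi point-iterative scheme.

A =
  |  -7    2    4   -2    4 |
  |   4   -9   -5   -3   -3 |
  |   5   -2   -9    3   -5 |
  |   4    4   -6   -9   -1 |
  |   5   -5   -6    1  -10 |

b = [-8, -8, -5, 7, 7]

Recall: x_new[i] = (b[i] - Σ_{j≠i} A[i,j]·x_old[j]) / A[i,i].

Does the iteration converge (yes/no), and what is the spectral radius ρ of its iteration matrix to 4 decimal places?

no, ρ = 1.3618

A = D + L + U where D = diag(-7, -9, -9, -9, -10).
T_J = -D⁻¹(L+U): T[3,2] = -(-6)/(-9) = -0.6667; T[3,3] = 0.
  T[0,:] = [+0.0000  +0.2857  +0.5714  -0.2857  +0.5714]
  T[1,:] = [+0.4444  +0.0000  -0.5556  -0.3333  -0.3333]
  T[2,:] = [+0.5556  -0.2222  +0.0000  +0.3333  -0.5556]
  T[3,:] = [+0.4444  +0.4444  -0.6667  +0.0000  -0.1111]
  T[4,:] = [+0.5000  -0.5000  -0.6000  +0.1000  +0.0000]
|λ(T)| sorted: 1.3618, 0.6450, 0.6450, 0.5456, 0.5456.
spectral radius ρ = 1.3618; 1.3618 > 1 ⇒ diverges.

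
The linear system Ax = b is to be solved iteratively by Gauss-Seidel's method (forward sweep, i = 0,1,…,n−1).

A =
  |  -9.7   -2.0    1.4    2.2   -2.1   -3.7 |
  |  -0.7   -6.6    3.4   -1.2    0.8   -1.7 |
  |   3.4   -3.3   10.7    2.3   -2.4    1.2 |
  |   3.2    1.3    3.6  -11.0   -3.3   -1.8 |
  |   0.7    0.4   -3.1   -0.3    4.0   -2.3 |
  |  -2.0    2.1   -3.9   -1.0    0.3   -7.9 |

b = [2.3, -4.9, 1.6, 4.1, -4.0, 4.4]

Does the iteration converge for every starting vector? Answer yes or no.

yes

Write A = D+L+U with D = diag(-9.7, -6.6, 10.7, -11, 4, -7.9).
T_GS = -(D+L)⁻¹U: row 0 first, T[0,2] = -(1.4)/(-9.7) = +0.1443; later rows by forward substitution.
  T[0,:] = [+0.0000, -0.2062, +0.1443, +0.2268, -0.2165, -0.3814]
  T[1,:] = [+0.0000, +0.0219, +0.4998, -0.2059, +0.1442, -0.2171]
  T[2,:] = [+0.0000, +0.0723, +0.1083, -0.3505, +0.3376, -0.0579]
  T[3,:] = [+0.0000, -0.0337, +0.1365, -0.0731, -0.2355, -0.3192]
  T[4,:] = [+0.0000, +0.0874, +0.0189, -0.2962, +0.2674, +0.5946]
  T[5,:] = [+0.0000, +0.0299, +0.0263, +0.0589, -0.0335, +0.1304]
|eigenvalues of T|: 0.5381, 0.3124, 0.3124, 0.1840, 0.1031, 0.0000.
ρ = 0.5381; 0.5381 < 1: convergent.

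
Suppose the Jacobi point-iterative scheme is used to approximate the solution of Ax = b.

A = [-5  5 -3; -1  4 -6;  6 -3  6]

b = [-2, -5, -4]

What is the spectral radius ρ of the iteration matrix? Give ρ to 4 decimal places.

1.6064

Let D = diag(-5, 4, 6); L, U the strict triangles.
Jacobi T = -D⁻¹(L+U): T[0,1] = -(5)/(-5) = +1.0000; T[0,0] = 0.
  T[0,:] = [+0.0000  +1.0000  -0.6000]
  T[1,:] = [+0.2500  +0.0000  +1.5000]
  T[2,:] = [-1.0000  +0.5000  +0.0000]
moduli |λ_i(T)| = 1.6064, 0.9902, 0.9902.
spectral radius ρ = 1.6064; 1.6064 > 1, so it fails to converge.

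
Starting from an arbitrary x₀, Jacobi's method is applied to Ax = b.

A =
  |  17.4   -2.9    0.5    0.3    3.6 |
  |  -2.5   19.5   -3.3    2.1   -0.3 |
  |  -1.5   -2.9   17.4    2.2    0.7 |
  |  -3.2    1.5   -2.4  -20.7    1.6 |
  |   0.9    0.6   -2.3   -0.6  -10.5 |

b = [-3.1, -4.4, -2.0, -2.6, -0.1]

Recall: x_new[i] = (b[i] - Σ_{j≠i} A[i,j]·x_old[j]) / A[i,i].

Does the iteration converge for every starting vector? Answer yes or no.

yes

A = D + L + U where D = diag(17.4, 19.5, 17.4, -20.7, -10.5).
Jacobi T = -D⁻¹(L+U): T[4,2] = -(-2.3)/(-10.5) = -0.2190; T[4,4] = 0.
  T[0,:] = [+0.0000 +0.1667 -0.0287 -0.0172 -0.2069]
  T[1,:] = [+0.1282 +0.0000 +0.1692 -0.1077 +0.0154]
  T[2,:] = [+0.0862 +0.1667 +0.0000 -0.1264 -0.0402]
  T[3,:] = [-0.1546 +0.0725 -0.1159 +0.0000 +0.0773]
  T[4,:] = [+0.0857 +0.0571 -0.2190 -0.0571 +0.0000]
|eigenvalues of T|: 0.3035, 0.2436, 0.1804, 0.1804, 0.0218.
ρ(T) = max|λ| = 0.3035; 0.3035 < 1: convergent.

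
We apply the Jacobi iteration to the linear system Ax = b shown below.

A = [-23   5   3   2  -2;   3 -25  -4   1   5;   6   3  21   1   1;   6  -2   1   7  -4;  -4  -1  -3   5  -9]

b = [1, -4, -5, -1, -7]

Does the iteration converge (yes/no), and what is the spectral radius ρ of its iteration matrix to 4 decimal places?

yes, ρ = 0.6074

Write A = D+L+U with D = diag(-23, -25, 21, 7, -9).
T_J = -D⁻¹(L+U): T[3,1] = -(-2)/(7) = +0.2857; T[3,3] = 0.
  T[0,:] = [+0.0000  +0.2174  +0.1304  +0.0870  -0.0870]
  T[1,:] = [+0.1200  +0.0000  -0.1600  +0.0400  +0.2000]
  T[2,:] = [-0.2857  -0.1429  +0.0000  -0.0476  -0.0476]
  T[3,:] = [-0.8571  +0.2857  -0.1429  +0.0000  +0.5714]
  T[4,:] = [-0.4444  -0.1111  -0.3333  +0.5556  +0.0000]
moduli |λ_i(T)| = 0.6074, 0.4084, 0.4084, 0.1341, 0.0047.
spectral radius ρ = 0.6074; 0.6074 < 1 ⇒ converges.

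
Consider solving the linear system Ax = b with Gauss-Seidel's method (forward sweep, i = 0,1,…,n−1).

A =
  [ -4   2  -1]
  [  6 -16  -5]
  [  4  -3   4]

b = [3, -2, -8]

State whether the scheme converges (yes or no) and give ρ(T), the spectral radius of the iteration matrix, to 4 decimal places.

A = D + L + U where D = diag(-4, -16, 4).
GS T = -(D+L)⁻¹U: row 0 first, T[0,1] = -(2)/(-4) = +0.5000; later rows by forward substitution.
  T[0,:] = [+0.0000 +0.5000 -0.2500]
  T[1,:] = [+0.0000 +0.1875 -0.4062]
  T[2,:] = [+0.0000 -0.3594 -0.0547]
|eigenvalues of T|: 0.4672, 0.3344, 0.0000.
spectral radius ρ = 0.4672; 0.4672 < 1: convergent.

yes, ρ = 0.4672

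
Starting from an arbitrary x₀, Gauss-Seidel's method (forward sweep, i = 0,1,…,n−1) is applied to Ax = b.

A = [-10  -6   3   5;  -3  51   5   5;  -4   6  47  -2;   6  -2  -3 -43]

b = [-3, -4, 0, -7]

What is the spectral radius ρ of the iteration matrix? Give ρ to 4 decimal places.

0.1663

A = D + L + U where D = diag(-10, 51, 47, -43).
T_GS = -(D+L)⁻¹U: row 0 first, T[0,1] = -(-6)/(-10) = -0.6000; later rows by forward substitution.
  T[0,:] = [+0.0000, -0.6000, +0.3000, +0.5000]
  T[1,:] = [+0.0000, -0.0353, -0.0804, -0.0686]
  T[2,:] = [+0.0000, -0.0466, +0.0358, +0.0939]
  T[3,:] = [+0.0000, -0.0788, +0.0431, +0.0664]
|eigenvalues of T|: 0.1663, 0.0689, 0.0305, 0.0000.
spectral radius ρ = 0.1663; 0.1663 < 1: convergent.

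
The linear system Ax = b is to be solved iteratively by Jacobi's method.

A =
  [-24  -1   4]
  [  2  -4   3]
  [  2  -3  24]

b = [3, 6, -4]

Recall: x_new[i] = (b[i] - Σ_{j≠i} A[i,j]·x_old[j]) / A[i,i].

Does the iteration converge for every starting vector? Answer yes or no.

yes

A = D + L + U where D = diag(-24, -4, 24).
Jacobi T = -D⁻¹(L+U): T[2,1] = -(-3)/(24) = +0.1250; T[2,2] = 0.
  T[0,:] = [+0.0000  -0.0417  +0.1667]
  T[1,:] = [+0.5000  +0.0000  +0.7500]
  T[2,:] = [-0.0833  +0.1250  +0.0000]
moduli |λ_i(T)| = 0.3165, 0.2028, 0.2028.
spectral radius ρ = 0.3165; 0.3165 < 1: convergent.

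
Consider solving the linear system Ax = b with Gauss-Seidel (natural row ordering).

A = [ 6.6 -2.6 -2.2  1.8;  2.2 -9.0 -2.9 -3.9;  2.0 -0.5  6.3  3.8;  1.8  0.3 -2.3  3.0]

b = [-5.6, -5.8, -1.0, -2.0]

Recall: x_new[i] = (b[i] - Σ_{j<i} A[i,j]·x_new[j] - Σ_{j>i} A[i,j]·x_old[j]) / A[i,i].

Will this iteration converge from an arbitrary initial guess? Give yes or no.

yes

A = D + L + U where D = diag(6.6, -9, 6.3, 3).
T_GS = -(D+L)⁻¹U: row 0 first, T[0,2] = -(-2.2)/(6.6) = +0.3333; later rows by forward substitution.
  T[0,:] = [+0.0000, +0.3939, +0.3333, -0.2727]
  T[1,:] = [+0.0000, +0.0963, -0.2407, -0.5000]
  T[2,:] = [+0.0000, -0.1174, -0.1249, -0.5563]
  T[3,:] = [+0.0000, -0.3360, -0.2717, -0.2128]
eigenvalue magnitudes: 0.7744, 0.3745, 0.1584, 0.0000.
spectral radius ρ = 0.7744; 0.7744 < 1, so it converges for any x₀.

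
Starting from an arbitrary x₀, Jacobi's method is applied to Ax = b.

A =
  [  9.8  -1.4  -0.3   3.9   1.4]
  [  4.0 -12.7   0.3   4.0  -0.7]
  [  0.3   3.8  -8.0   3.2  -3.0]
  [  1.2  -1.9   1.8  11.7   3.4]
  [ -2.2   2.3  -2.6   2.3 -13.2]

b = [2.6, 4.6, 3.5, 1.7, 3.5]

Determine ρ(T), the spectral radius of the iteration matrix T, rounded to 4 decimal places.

Diagonal D = diag(9.8, -12.7, -8, 11.7, -13.2); L, U strict lower/upper.
Jacobi T = -D⁻¹(L+U): T[4,0] = -(-2.2)/(-13.2) = -0.1667; T[4,4] = 0.
  T[0,:] = [+0.0000, +0.1429, +0.0306, -0.3980, -0.1429]
  T[1,:] = [+0.3150, +0.0000, +0.0236, +0.3150, -0.0551]
  T[2,:] = [+0.0375, +0.4750, +0.0000, +0.4000, -0.3750]
  T[3,:] = [-0.1026, +0.1624, -0.1538, +0.0000, -0.2906]
  T[4,:] = [-0.1667, +0.1742, -0.1970, +0.1742, +0.0000]
eigenvalue magnitudes: 0.5616, 0.3980, 0.3468, 0.3468, 0.1256.
spectral radius ρ = 0.5616; 0.5616 < 1 ⇒ converges.

0.5616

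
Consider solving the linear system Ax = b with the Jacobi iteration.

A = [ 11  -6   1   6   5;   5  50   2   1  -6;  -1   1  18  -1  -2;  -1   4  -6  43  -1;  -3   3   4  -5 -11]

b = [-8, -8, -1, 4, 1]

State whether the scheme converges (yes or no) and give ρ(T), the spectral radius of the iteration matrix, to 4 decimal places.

yes, ρ = 0.4436

Split A = D + L + U, D = diag(11, 50, 18, 43, -11).
Jacobi T = -D⁻¹(L+U): T[4,0] = -(-3)/(-11) = -0.2727; T[4,4] = 0.
  T[0,:] = [+0.0000  +0.5455  -0.0909  -0.5455  -0.4545]
  T[1,:] = [-0.1000  +0.0000  -0.0400  -0.0200  +0.1200]
  T[2,:] = [+0.0556  -0.0556  +0.0000  +0.0556  +0.1111]
  T[3,:] = [+0.0233  -0.0930  +0.1395  +0.0000  +0.0233]
  T[4,:] = [-0.2727  +0.2727  +0.3636  -0.4545  +0.0000]
|roots of det(T-λI)|: 0.4436, 0.3483, 0.2063, 0.2063, 0.0378.
spectral radius ρ = 0.4436; 0.4436 < 1 ⇒ converges.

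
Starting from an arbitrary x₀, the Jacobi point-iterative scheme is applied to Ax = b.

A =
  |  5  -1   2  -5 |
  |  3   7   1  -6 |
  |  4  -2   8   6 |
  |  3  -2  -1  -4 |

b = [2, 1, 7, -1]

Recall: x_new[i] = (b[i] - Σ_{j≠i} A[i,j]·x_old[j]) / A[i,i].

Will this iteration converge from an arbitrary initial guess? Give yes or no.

A = D + L + U where D = diag(5, 7, 8, -4).
Jacobi: T = -D⁻¹(L+U), T[0,2] = -(2)/(5) = -0.4000; T[0,0] = 0.
  T[0,:] = [+0.0000, +0.2000, -0.4000, +1.0000]
  T[1,:] = [-0.4286, +0.0000, -0.1429, +0.8571]
  T[2,:] = [-0.5000, +0.2500, +0.0000, -0.7500]
  T[3,:] = [+0.7500, -0.5000, -0.2500, +0.0000]
|λ(T)| sorted: 1.1309, 0.6561, 0.6561, 0.3228.
spectral radius ρ = 1.1309; 1.1309 > 1 ⇒ diverges.

no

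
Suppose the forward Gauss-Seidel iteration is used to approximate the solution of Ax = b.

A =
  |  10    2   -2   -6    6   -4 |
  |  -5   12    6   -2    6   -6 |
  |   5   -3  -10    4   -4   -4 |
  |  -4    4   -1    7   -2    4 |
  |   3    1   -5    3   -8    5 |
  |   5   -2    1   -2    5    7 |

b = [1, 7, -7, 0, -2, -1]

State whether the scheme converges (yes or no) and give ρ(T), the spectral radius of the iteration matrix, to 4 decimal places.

Let D = diag(10, 12, -10, 7, -8, 7); L, U the strict triangles.
Gauss-Seidel: T = -(D+L)⁻¹U, row 0 first, T[0,2] = -(-2)/(10) = +0.2000; later rows by forward substitution.
  T[0,:] = [+0.0000  -0.2000  +0.2000  +0.6000  -0.6000  +0.4000]
  T[1,:] = [+0.0000  -0.0833  -0.4167  +0.4167  -0.7500  +0.6667]
  T[2,:] = [+0.0000  -0.0750  +0.2250  +0.5750  -0.4750  -0.4000]
  T[3,:] = [+0.0000  -0.0774  +0.3845  +0.1869  +0.3036  -0.7810]
  T[4,:] = [+0.0000  -0.0676  +0.0265  -0.0122  +0.0920  +0.8155]
  T[5,:] = [+0.0000  +0.1559  -0.2031  -0.3295  +0.3032  -0.8437]
|roots of det(T-λI)|: 1.3654, 0.9215, 0.1628, 0.1628, 0.1530, 0.0000.
spectral radius ρ = 1.3654; 1.3654 > 1, so it fails to converge.

no, ρ = 1.3654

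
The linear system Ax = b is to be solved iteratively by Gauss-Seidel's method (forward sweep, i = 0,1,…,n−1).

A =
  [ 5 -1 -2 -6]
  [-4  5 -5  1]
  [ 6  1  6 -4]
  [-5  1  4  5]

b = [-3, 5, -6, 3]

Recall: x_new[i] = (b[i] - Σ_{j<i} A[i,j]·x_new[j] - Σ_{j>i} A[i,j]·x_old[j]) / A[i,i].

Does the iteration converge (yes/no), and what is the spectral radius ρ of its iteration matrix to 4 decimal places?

no, ρ = 1.4397

Split A = D + L + U, D = diag(5, 5, 6, 5).
Gauss-Seidel: T = -(D+L)⁻¹U, row 0 first, T[0,3] = -(-6)/(5) = +1.2000; later rows by forward substitution.
  T[0,:] = [+0.0000 +0.2000 +0.4000 +1.2000]
  T[1,:] = [+0.0000 +0.1600 +1.3200 +0.7600]
  T[2,:] = [+0.0000 -0.2267 -0.6200 -0.6600]
  T[3,:] = [+0.0000 +0.3493 +0.6320 +1.5760]
eigenvalue magnitudes: 1.4397, 0.3043, 0.3043, 0.0000.
ρ = 1.4397; 1.4397 > 1: divergent.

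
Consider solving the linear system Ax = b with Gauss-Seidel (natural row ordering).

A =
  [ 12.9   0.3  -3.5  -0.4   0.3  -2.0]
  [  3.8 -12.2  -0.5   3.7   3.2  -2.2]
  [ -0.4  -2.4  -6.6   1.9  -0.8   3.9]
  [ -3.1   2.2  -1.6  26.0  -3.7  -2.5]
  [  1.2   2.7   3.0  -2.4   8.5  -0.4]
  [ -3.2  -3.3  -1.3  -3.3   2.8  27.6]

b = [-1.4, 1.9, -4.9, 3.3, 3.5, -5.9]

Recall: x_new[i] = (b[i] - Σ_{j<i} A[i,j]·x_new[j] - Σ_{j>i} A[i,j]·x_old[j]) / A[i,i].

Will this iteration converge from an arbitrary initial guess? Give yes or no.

yes

Write A = D+L+U with D = diag(12.9, -12.2, -6.6, 26, 8.5, 27.6).
Gauss-Seidel: T = -(D+L)⁻¹U, row 0 first, T[0,3] = -(-0.4)/(12.9) = +0.0310; later rows by forward substitution.
  T[0,:] = [+0.0000  -0.0233  +0.2713  +0.0310  -0.0233  +0.1550]
  T[1,:] = [+0.0000  -0.0072  +0.0435  +0.3129  +0.2551  -0.1320]
  T[2,:] = [+0.0000  +0.0040  -0.0323  +0.1722  -0.2125  +0.6295]
  T[3,:] = [+0.0000  -0.0019  +0.0267  -0.0122  +0.1049  +0.1646]
  T[4,:] = [+0.0000  +0.0036  -0.0332  -0.1680  +0.0269  -0.1086]
  T[5,:] = [+0.0000  -0.0040  +0.0417  +0.0647  +0.0276  +0.0625]
moduli |λ_i(T)| = 0.2221, 0.1696, 0.0851, 0.0851, 0.0008, 0.0000.
ρ = 0.2221; 0.2221 < 1, so it converges for any x₀.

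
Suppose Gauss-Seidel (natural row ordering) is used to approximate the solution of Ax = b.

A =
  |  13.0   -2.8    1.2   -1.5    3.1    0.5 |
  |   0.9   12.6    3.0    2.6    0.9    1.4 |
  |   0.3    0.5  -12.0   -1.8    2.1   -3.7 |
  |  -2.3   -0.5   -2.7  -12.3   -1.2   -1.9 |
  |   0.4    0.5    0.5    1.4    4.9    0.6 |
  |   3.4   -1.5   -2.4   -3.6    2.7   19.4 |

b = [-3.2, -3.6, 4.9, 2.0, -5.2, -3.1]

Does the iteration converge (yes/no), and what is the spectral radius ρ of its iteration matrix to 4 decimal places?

yes, ρ = 0.2251

A = D + L + U where D = diag(13, 12.6, -12, -12.3, 4.9, 19.4).
T_GS = -(D+L)⁻¹U: row 0 first, T[0,4] = -(3.1)/(13) = -0.2385; later rows by forward substitution.
  T[0,:] = [+0.0000 +0.2154 -0.0923 +0.1154 -0.2385 -0.0385]
  T[1,:] = [+0.0000 -0.0154 -0.2315 -0.2146 -0.0544 -0.1084]
  T[2,:] = [+0.0000 +0.0047 -0.0120 -0.1561 +0.1668 -0.3138]
  T[3,:] = [+0.0000 -0.0407 +0.0293 +0.0214 -0.0874 -0.0740]
  T[4,:] = [+0.0000 -0.0049 +0.0240 +0.0223 +0.0330 -0.0551]
  T[5,:] = [+0.0000 -0.0452 -0.0011 -0.0553 +0.0374 -0.0465]
|λ(T)| sorted: 0.2251, 0.1405, 0.1405, 0.0602, 0.0602, 0.0000.
spectral radius ρ = 0.2251; 0.2251 < 1, so it converges for any x₀.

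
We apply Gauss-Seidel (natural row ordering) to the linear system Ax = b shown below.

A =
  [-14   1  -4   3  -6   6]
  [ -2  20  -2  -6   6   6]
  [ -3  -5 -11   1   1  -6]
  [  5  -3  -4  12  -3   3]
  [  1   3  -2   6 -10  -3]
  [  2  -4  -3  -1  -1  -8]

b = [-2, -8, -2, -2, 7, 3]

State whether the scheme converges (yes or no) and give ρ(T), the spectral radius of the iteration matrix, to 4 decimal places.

A = D + L + U where D = diag(-14, 20, -11, 12, -10, -8).
Gauss-Seidel: T = -(D+L)⁻¹U, row 0 first, T[0,3] = -(3)/(-14) = +0.2143; later rows by forward substitution.
  T[0,:] = [+0.0000  +0.0714  -0.2857  +0.2143  -0.4286  +0.4286]
  T[1,:] = [+0.0000  +0.0071  +0.0714  +0.3214  -0.3429  -0.2571]
  T[2,:] = [+0.0000  -0.0227  +0.0455  -0.1136  +0.3636  -0.5455]
  T[3,:] = [+0.0000  -0.0356  +0.1521  -0.0468  +0.4641  -0.6747]
  T[4,:] = [+0.0000  -0.0075  +0.0750  +0.1125  +0.0600  -0.6300]
  T[5,:] = [+0.0000  +0.0282  -0.1526  -0.0727  -0.1376  +0.6033]
moduli |λ_i(T)| = 0.9379, 0.2018, 0.2018, 0.0507, 0.0063, 0.0000.
ρ = 0.9379; 0.9379 < 1, so it converges for any x₀.

yes, ρ = 0.9379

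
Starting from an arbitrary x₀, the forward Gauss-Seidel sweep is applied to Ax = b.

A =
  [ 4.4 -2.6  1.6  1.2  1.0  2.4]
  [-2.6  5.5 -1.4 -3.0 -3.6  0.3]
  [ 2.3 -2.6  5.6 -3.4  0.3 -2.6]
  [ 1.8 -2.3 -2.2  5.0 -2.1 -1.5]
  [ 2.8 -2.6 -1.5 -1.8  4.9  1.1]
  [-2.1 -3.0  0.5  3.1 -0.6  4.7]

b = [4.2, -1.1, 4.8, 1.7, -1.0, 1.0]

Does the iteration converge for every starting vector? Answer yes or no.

Diagonal D = diag(4.4, 5.5, 5.6, 5, 4.9, 4.7); L, U strict lower/upper.
Gauss-Seidel: T = -(D+L)⁻¹U, row 0 first, T[0,4] = -(1)/(4.4) = -0.2273; later rows by forward substitution.
  T[0,:] = [+0.0000, +0.5909, -0.3636, -0.2727, -0.2273, -0.5455]
  T[1,:] = [+0.0000, +0.2793, +0.0826, +0.4165, +0.5471, -0.3124]
  T[2,:] = [+0.0000, -0.1130, +0.1877, +0.9125, +0.2938, +0.5433]
  T[3,:] = [+0.0000, -0.1340, +0.2515, +0.6913, +0.8828, +0.5917]
  T[4,:] = [+0.0000, -0.2732, +0.4015, +0.9102, +0.8344, +0.3051]
  T[5,:] = [+0.0000, +0.5078, -0.2443, -0.2928, -0.2593, -0.8522]
moduli |λ_i(T)| = 1.6713, 0.4817, 0.3438, 0.3438, 0.0404, 0.0000.
spectral radius ρ = 1.6713; 1.6713 > 1 ⇒ diverges.

no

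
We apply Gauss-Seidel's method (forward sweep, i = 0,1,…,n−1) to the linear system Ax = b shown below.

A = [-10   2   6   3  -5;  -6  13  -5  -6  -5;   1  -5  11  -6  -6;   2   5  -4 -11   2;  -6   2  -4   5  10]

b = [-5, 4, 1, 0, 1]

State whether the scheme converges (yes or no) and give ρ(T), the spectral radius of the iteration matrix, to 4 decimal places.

yes, ρ = 0.9047

A = D + L + U where D = diag(-10, 13, 11, -11, 10).
T_GS = -(D+L)⁻¹U: row 0 first, T[0,2] = -(6)/(-10) = +0.6000; later rows by forward substitution.
  T[0,:] = [+0.0000 +0.2000 +0.6000 +0.3000 -0.5000]
  T[1,:] = [+0.0000 +0.0923 +0.6615 +0.6000 +0.1538]
  T[2,:] = [+0.0000 +0.0238 +0.2462 +0.7909 +0.6608]
  T[3,:] = [+0.0000 +0.0697 +0.3203 +0.0397 -0.0795]
  T[4,:] = [+0.0000 +0.0762 +0.1660 +0.3565 -0.0267]
|eigenvalues of T|: 0.9047, 0.3103, 0.3103, 0.0525, 0.0000.
ρ(T) = max|λ| = 0.9047; 0.9047 < 1: convergent.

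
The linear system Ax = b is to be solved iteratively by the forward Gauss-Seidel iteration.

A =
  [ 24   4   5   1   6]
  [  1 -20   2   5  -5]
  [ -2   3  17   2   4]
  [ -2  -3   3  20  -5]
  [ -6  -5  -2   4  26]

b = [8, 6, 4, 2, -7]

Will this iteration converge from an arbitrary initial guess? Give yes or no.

A = D + L + U where D = diag(24, -20, 17, 20, 26).
T_GS = -(D+L)⁻¹U: row 0 first, T[0,4] = -(6)/(24) = -0.2500; later rows by forward substitution.
  T[0,:] = [+0.0000  -0.1667  -0.2083  -0.0417  -0.2500]
  T[1,:] = [+0.0000  -0.0083  +0.0896  +0.2479  -0.2625]
  T[2,:] = [+0.0000  -0.0181  -0.0403  -0.1663  -0.2184]
  T[3,:] = [+0.0000  -0.0152  -0.0013  +0.0580  +0.2184]
  T[4,:] = [+0.0000  -0.0391  -0.0337  +0.0164  -0.1586]
|λ(T)| sorted: 0.2498, 0.0964, 0.0686, 0.0686, 0.0000.
spectral radius ρ = 0.2498; 0.2498 < 1: convergent.

yes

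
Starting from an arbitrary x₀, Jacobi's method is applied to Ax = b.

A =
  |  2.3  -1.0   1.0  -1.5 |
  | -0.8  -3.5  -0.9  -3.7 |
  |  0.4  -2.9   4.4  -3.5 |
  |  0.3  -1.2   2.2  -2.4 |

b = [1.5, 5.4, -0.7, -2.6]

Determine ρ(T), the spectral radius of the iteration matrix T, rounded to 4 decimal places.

1.2416

Let D = diag(2.3, -3.5, 4.4, -2.4); L, U the strict triangles.
Jacobi: T = -D⁻¹(L+U), T[0,3] = -(-1.5)/(2.3) = +0.6522; T[0,0] = 0.
  T[0,:] = [+0.0000  +0.4348  -0.4348  +0.6522]
  T[1,:] = [-0.2286  +0.0000  -0.2571  -1.0571]
  T[2,:] = [-0.0909  +0.6591  +0.0000  +0.7955]
  T[3,:] = [+0.1250  -0.5000  +0.9167  +0.0000]
|roots of det(T-λI)|: 1.2416, 0.6685, 0.6685, 0.0122.
ρ(T) = max|λ| = 1.2416; 1.2416 > 1: divergent.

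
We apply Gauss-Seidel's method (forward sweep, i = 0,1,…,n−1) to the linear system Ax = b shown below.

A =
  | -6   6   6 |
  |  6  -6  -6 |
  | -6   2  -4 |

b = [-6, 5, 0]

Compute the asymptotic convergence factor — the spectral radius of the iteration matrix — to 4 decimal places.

Write A = D+L+U with D = diag(-6, -6, -4).
T_GS = -(D+L)⁻¹U: row 0 first, T[0,1] = -(6)/(-6) = +1.0000; later rows by forward substitution.
  T[0,:] = [+0.0000 +1.0000 +1.0000]
  T[1,:] = [+0.0000 +1.0000 +0.0000]
  T[2,:] = [+0.0000 -1.0000 -1.5000]
|λ(T)| sorted: 1.5000, 1.0000, 0.0000.
ρ = 1.5000; 1.5000 > 1 ⇒ diverges.

1.5000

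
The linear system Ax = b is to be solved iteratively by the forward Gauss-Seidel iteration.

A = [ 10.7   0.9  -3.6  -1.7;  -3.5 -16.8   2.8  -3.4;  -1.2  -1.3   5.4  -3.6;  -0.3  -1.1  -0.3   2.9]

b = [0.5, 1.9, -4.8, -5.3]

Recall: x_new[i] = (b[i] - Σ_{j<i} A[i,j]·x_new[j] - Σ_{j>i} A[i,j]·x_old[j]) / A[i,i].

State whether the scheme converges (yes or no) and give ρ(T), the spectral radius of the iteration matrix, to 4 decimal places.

yes, ρ = 0.2797

A = D + L + U where D = diag(10.7, -16.8, 5.4, 2.9).
T_GS = -(D+L)⁻¹U: row 0 first, T[0,2] = -(-3.6)/(10.7) = +0.3364; later rows by forward substitution.
  T[0,:] = [+0.0000 -0.0841 +0.3364 +0.1589]
  T[1,:] = [+0.0000 +0.0175 +0.0966 -0.2355]
  T[2,:] = [+0.0000 -0.0145 +0.0980 +0.6453]
  T[3,:] = [+0.0000 -0.0036 +0.0816 -0.0061]
eigenvalue magnitudes: 0.2797, 0.1886, 0.0183, 0.0000.
spectral radius ρ = 0.2797; 0.2797 < 1 ⇒ converges.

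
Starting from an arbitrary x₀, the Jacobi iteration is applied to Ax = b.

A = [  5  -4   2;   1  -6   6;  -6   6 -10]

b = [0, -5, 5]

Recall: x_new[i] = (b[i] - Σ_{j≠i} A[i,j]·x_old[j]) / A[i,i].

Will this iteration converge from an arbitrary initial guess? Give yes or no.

Split A = D + L + U, D = diag(5, -6, -10).
T_J = -D⁻¹(L+U): T[1,0] = -(1)/(-6) = +0.1667; T[1,1] = 0.
  T[0,:] = [+0.0000 +0.8000 -0.4000]
  T[1,:] = [+0.1667 +0.0000 +1.0000]
  T[2,:] = [-0.6000 +0.6000 +0.0000]
|roots of det(T-λI)|: 1.1879, 0.6616, 0.6616.
spectral radius ρ = 1.1879; 1.1879 > 1 ⇒ diverges.

no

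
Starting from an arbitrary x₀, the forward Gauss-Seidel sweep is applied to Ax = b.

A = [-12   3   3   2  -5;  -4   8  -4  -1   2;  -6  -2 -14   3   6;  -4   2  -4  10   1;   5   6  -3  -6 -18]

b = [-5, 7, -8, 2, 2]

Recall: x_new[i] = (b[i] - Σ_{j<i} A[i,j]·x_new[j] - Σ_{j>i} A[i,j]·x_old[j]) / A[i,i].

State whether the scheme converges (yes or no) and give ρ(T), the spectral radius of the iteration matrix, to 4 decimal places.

Diagonal D = diag(-12, 8, -14, 10, -18); L, U strict lower/upper.
T_GS = -(D+L)⁻¹U: row 0 first, T[0,1] = -(3)/(-12) = +0.2500; later rows by forward substitution.
  T[0,:] = [+0.0000 +0.2500 +0.2500 +0.1667 -0.4167]
  T[1,:] = [+0.0000 +0.1250 +0.6250 +0.2083 -0.4583]
  T[2,:] = [+0.0000 -0.1250 -0.1964 +0.1131 +0.6726]
  T[3,:] = [+0.0000 +0.0250 -0.1036 +0.0702 +0.0940]
  T[4,:] = [+0.0000 +0.1236 +0.3450 +0.0735 -0.4120]
|roots of det(T-λI)|: 0.5992, 0.2292, 0.0983, 0.0551, 0.0000.
ρ = 0.5992; 0.5992 < 1 ⇒ converges.

yes, ρ = 0.5992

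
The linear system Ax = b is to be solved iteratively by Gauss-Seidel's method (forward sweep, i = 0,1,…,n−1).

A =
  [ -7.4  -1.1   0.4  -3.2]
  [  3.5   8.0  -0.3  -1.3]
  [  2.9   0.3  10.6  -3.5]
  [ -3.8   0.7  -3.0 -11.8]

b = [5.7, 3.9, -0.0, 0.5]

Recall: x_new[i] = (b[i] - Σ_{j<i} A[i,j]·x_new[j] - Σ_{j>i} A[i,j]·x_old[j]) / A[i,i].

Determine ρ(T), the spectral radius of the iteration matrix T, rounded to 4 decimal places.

0.1683

Diagonal D = diag(-7.4, 8, 10.6, -11.8); L, U strict lower/upper.
Gauss-Seidel: T = -(D+L)⁻¹U, row 0 first, T[0,3] = -(-3.2)/(-7.4) = -0.4324; later rows by forward substitution.
  T[0,:] = [+0.0000  -0.1486  +0.0541  -0.4324]
  T[1,:] = [+0.0000  +0.0650  +0.0139  +0.3517]
  T[2,:] = [+0.0000  +0.0388  -0.0152  +0.4385]
  T[3,:] = [+0.0000  +0.0419  -0.0127  +0.0486]
|eigenvalues of T|: 0.1683, 0.0593, 0.0593, 0.0000.
ρ(T) = max|λ| = 0.1683; 0.1683 < 1: convergent.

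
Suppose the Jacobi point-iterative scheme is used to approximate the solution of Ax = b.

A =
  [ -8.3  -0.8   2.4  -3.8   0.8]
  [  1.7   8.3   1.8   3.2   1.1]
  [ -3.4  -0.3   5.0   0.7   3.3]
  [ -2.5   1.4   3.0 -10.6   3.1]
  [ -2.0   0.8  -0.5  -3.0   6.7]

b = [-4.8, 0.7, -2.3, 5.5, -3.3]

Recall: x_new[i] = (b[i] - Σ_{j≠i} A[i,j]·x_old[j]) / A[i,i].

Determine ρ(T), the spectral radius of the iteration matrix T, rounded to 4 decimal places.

0.8440

Let D = diag(-8.3, 8.3, 5, -10.6, 6.7); L, U the strict triangles.
Jacobi T = -D⁻¹(L+U): T[0,2] = -(2.4)/(-8.3) = +0.2892; T[0,0] = 0.
  T[0,:] = [+0.0000, -0.0964, +0.2892, -0.4578, +0.0964]
  T[1,:] = [-0.2048, +0.0000, -0.2169, -0.3855, -0.1325]
  T[2,:] = [+0.6800, +0.0600, +0.0000, -0.1400, -0.6600]
  T[3,:] = [-0.2358, +0.1321, +0.2830, +0.0000, +0.2925]
  T[4,:] = [+0.2985, -0.1194, +0.0746, +0.4478, +0.0000]
moduli |λ_i(T)| = 0.8440, 0.4865, 0.4865, 0.2705, 0.0431.
ρ(T) = max|λ| = 0.8440; 0.8440 < 1: convergent.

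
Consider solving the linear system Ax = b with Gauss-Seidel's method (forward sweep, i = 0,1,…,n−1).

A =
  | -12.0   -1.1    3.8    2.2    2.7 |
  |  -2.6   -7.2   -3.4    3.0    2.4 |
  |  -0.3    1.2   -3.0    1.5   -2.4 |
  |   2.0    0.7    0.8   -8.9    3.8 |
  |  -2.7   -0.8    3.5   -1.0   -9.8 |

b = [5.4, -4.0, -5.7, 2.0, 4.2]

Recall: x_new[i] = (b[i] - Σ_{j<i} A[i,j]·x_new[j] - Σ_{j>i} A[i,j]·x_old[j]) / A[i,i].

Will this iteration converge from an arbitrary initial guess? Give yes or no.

Let D = diag(-12, -7.2, -3, -8.9, -9.8); L, U the strict triangles.
Gauss-Seidel: T = -(D+L)⁻¹U, row 0 first, T[0,1] = -(-1.1)/(-12) = -0.0917; later rows by forward substitution.
  T[0,:] = [+0.0000  -0.0917  +0.3167  +0.1833  +0.2250]
  T[1,:] = [+0.0000  +0.0331  -0.5866  +0.3505  +0.2521]
  T[2,:] = [+0.0000  +0.0224  -0.2663  +0.6219  -0.7217]
  T[3,:] = [+0.0000  -0.0160  +0.0011  +0.1247  +0.4325]
  T[4,:] = [+0.0000  +0.0322  -0.1346  +0.1303  -0.3844]
moduli |λ_i(T)| = 0.7005, 0.1908, 0.1908, 0.0999, 0.0000.
spectral radius ρ = 0.7005; 0.7005 < 1: convergent.

yes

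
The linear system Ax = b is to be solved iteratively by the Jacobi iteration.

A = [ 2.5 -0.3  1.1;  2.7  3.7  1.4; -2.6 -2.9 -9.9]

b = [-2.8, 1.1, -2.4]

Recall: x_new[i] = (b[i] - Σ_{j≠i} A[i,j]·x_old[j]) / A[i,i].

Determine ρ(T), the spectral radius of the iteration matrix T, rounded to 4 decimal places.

Diagonal D = diag(2.5, 3.7, -9.9); L, U strict lower/upper.
Jacobi: T = -D⁻¹(L+U), T[2,0] = -(-2.6)/(-9.9) = -0.2626; T[2,2] = 0.
  T[0,:] = [+0.0000, +0.1200, -0.4400]
  T[1,:] = [-0.7297, +0.0000, -0.3784]
  T[2,:] = [-0.2626, -0.2929, +0.0000]
moduli |λ_i(T)| = 0.5395, 0.3902, 0.3902.
ρ(T) = max|λ| = 0.5395; 0.5395 < 1, so it converges for any x₀.

0.5395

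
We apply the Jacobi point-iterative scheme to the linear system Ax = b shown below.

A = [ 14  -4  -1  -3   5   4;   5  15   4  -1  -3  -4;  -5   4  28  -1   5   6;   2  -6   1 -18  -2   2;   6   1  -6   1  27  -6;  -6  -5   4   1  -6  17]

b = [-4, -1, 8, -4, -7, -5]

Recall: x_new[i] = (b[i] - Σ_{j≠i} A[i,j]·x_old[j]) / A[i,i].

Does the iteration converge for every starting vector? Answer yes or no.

yes

Write A = D+L+U with D = diag(14, 15, 28, -18, 27, 17).
Jacobi T = -D⁻¹(L+U): T[3,1] = -(-6)/(-18) = -0.3333; T[3,3] = 0.
  T[0,:] = [+0.0000 +0.2857 +0.0714 +0.2143 -0.3571 -0.2857]
  T[1,:] = [-0.3333 +0.0000 -0.2667 +0.0667 +0.2000 +0.2667]
  T[2,:] = [+0.1786 -0.1429 +0.0000 +0.0357 -0.1786 -0.2143]
  T[3,:] = [+0.1111 -0.3333 +0.0556 +0.0000 -0.1111 +0.1111]
  T[4,:] = [-0.2222 -0.0370 +0.2222 -0.0370 +0.0000 +0.2222]
  T[5,:] = [+0.3529 +0.2941 -0.2353 -0.0588 +0.3529 +0.0000]
eigenvalue magnitudes: 0.5355, 0.4279, 0.4279, 0.3047, 0.1334, 0.0341.
ρ = 0.5355; 0.5355 < 1: convergent.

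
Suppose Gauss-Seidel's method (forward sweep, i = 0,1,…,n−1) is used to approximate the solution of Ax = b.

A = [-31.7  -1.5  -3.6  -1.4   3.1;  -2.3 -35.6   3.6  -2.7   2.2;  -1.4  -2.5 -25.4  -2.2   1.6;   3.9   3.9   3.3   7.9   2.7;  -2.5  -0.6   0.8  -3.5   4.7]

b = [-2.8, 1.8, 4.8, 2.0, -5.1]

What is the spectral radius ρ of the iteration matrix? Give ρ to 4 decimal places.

Diagonal D = diag(-31.7, -35.6, -25.4, 7.9, 4.7); L, U strict lower/upper.
Gauss-Seidel: T = -(D+L)⁻¹U, row 0 first, T[0,2] = -(-3.6)/(-31.7) = -0.1136; later rows by forward substitution.
  T[0,:] = [+0.0000 -0.0473 -0.1136 -0.0442 +0.0978]
  T[1,:] = [+0.0000 +0.0031 +0.1085 -0.0730 +0.0555]
  T[2,:] = [+0.0000 +0.0023 -0.0044 -0.0770 +0.0521]
  T[3,:] = [+0.0000 +0.0209 +0.0044 +0.0900 -0.4392]
  T[4,:] = [+0.0000 -0.0096 -0.0426 +0.0473 -0.2769]
|eigenvalues of T|: 0.2223, 0.1014, 0.1014, 0.0330, 0.0000.
ρ = 0.2223; 0.2223 < 1, so it converges for any x₀.

0.2223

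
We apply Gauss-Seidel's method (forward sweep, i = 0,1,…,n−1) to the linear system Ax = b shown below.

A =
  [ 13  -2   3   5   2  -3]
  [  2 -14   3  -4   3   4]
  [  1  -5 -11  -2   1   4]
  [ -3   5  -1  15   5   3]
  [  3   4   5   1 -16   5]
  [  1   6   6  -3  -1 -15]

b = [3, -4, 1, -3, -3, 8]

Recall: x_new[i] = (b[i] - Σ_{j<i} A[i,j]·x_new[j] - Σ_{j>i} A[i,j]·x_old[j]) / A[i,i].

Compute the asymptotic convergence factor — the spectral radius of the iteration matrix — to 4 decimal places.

Diagonal D = diag(13, -14, -11, 15, -16, -15); L, U strict lower/upper.
Gauss-Seidel: T = -(D+L)⁻¹U, row 0 first, T[0,3] = -(5)/(13) = -0.3846; later rows by forward substitution.
  T[0,:] = [+0.0000 +0.1538 -0.2308 -0.3846 -0.1538 +0.2308]
  T[1,:] = [+0.0000 +0.0220 +0.1813 -0.3407 +0.1923 +0.3187]
  T[2,:] = [+0.0000 +0.0040 -0.1034 -0.0619 -0.0105 +0.2398]
  T[3,:] = [+0.0000 +0.0237 -0.1135 +0.0325 -0.4289 -0.2441]
  T[4,:] = [+0.0000 +0.0371 -0.0373 -0.1746 -0.0109 +0.4951]
  T[5,:] = [+0.0000 +0.0134 +0.0410 -0.1815 +0.1490 +0.2546]
|roots of det(T-λI)|: 0.6628, 0.2143, 0.2143, 0.0370, 0.0370, 0.0000.
ρ = 0.6628; 0.6628 < 1 ⇒ converges.

0.6628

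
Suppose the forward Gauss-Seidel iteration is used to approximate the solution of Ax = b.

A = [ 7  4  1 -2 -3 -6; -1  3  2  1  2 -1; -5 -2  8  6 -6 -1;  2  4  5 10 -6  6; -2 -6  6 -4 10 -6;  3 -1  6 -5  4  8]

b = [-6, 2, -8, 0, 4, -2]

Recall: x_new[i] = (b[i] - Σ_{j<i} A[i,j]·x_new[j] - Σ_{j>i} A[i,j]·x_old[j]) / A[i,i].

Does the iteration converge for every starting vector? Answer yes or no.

no

Diagonal D = diag(7, 3, 8, 10, 10, 8); L, U strict lower/upper.
T_GS = -(D+L)⁻¹U: row 0 first, T[0,2] = -(1)/(7) = -0.1429; later rows by forward substitution.
  T[0,:] = [+0.0000 -0.5714 -0.1429 +0.2857 +0.4286 +0.8571]
  T[1,:] = [+0.0000 -0.1905 -0.7143 -0.2381 -0.5238 +0.6190]
  T[2,:] = [+0.0000 -0.4048 -0.2679 -0.6310 +0.8869 +0.8155]
  T[3,:] = [+0.0000 +0.3929 +0.4482 +0.3536 +0.2804 -1.4268]
  T[4,:] = [+0.0000 +0.1714 -0.1171 +0.4343 -0.6486 +0.0829]
  T[5,:] = [+0.0000 +0.6539 +0.5039 +0.3401 -0.3919 -1.7888]
|roots of det(T-λI)|: 1.6920, 1.1361, 0.3192, 0.2507, 0.2507, 0.0000.
spectral radius ρ = 1.6920; 1.6920 > 1 ⇒ diverges.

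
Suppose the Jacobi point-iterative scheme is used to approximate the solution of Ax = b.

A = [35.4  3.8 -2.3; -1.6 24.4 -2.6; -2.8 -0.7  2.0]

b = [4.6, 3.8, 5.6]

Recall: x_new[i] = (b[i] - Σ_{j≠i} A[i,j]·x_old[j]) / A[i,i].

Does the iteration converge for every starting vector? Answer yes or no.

Write A = D+L+U with D = diag(35.4, 24.4, 2).
Jacobi T = -D⁻¹(L+U): T[2,0] = -(-2.8)/(2) = +1.4000; T[2,2] = 0.
  T[0,:] = [+0.0000  -0.1073  +0.0650]
  T[1,:] = [+0.0656  +0.0000  +0.1066]
  T[2,:] = [+1.4000  +0.3500  +0.0000]
eigenvalue magnitudes: 0.3972, 0.2523, 0.1449.
ρ = 0.3972; 0.3972 < 1, so it converges for any x₀.

yes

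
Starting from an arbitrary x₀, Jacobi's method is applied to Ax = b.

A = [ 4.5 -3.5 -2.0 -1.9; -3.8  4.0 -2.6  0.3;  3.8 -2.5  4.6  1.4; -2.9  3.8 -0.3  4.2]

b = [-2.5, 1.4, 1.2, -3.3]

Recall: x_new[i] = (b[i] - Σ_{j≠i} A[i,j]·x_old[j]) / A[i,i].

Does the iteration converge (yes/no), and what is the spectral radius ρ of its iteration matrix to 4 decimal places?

A = D + L + U where D = diag(4.5, 4, 4.6, 4.2).
Jacobi: T = -D⁻¹(L+U), T[1,0] = -(-3.8)/(4) = +0.9500; T[1,1] = 0.
  T[0,:] = [+0.0000, +0.7778, +0.4444, +0.4222]
  T[1,:] = [+0.9500, +0.0000, +0.6500, -0.0750]
  T[2,:] = [-0.8261, +0.5435, +0.0000, -0.3043]
  T[3,:] = [+0.6905, -0.9048, +0.0714, +0.0000]
|λ(T)| sorted: 1.2597, 0.8037, 0.3971, 0.3971.
ρ(T) = max|λ| = 1.2597; 1.2597 > 1: divergent.

no, ρ = 1.2597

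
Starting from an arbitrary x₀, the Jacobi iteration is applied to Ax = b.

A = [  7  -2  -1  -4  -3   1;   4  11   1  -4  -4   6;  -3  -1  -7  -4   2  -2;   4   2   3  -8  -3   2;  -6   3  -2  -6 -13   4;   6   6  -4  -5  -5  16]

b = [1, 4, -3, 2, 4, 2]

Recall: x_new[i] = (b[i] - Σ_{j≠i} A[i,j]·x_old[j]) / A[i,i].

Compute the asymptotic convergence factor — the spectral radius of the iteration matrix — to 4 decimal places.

1.1412

Let D = diag(7, 11, -7, -8, -13, 16); L, U the strict triangles.
T_J = -D⁻¹(L+U): T[4,3] = -(-6)/(-13) = -0.4615; T[4,4] = 0.
  T[0,:] = [+0.0000 +0.2857 +0.1429 +0.5714 +0.4286 -0.1429]
  T[1,:] = [-0.3636 +0.0000 -0.0909 +0.3636 +0.3636 -0.5455]
  T[2,:] = [-0.4286 -0.1429 +0.0000 -0.5714 +0.2857 -0.2857]
  T[3,:] = [+0.5000 +0.2500 +0.3750 +0.0000 -0.3750 +0.2500]
  T[4,:] = [-0.4615 +0.2308 -0.1538 -0.4615 +0.0000 +0.3077]
  T[5,:] = [-0.3750 -0.3750 +0.2500 +0.3125 +0.3125 +0.0000]
|eigenvalues of T|: 1.1412, 0.6714, 0.6714, 0.5480, 0.3402, 0.3402.
ρ = 1.1412; 1.1412 > 1 ⇒ diverges.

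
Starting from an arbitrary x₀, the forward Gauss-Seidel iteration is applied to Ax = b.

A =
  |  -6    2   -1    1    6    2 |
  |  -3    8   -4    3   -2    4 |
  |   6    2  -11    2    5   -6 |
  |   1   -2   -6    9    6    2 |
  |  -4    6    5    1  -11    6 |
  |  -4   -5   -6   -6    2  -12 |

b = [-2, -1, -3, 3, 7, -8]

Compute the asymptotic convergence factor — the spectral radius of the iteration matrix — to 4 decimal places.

Let D = diag(-6, 8, -11, 9, -11, -12); L, U the strict triangles.
T_GS = -(D+L)⁻¹U: row 0 first, T[0,3] = -(1)/(-6) = +0.1667; later rows by forward substitution.
  T[0,:] = [+0.0000, +0.3333, -0.1667, +0.1667, +1.0000, +0.3333]
  T[1,:] = [+0.0000, +0.1250, +0.4375, -0.3125, +0.6250, -0.3750]
  T[2,:] = [+0.0000, +0.2045, -0.0114, +0.2159, +1.1136, -0.4318]
  T[3,:] = [+0.0000, +0.1271, +0.1082, +0.0560, +0.1035, -0.6305]
  T[4,:] = [+0.0000, +0.0515, +0.3039, -0.1278, +0.4929, -0.0339]
  T[5,:] = [+0.0000, -0.3204, -0.1245, -0.0826, -1.1202, +0.5706]
|roots of det(T-λI)|: 1.2579, 0.4859, 0.3114, 0.2327, 0.0829, 0.0000.
ρ = 1.2579; 1.2579 > 1, so it fails to converge.

1.2579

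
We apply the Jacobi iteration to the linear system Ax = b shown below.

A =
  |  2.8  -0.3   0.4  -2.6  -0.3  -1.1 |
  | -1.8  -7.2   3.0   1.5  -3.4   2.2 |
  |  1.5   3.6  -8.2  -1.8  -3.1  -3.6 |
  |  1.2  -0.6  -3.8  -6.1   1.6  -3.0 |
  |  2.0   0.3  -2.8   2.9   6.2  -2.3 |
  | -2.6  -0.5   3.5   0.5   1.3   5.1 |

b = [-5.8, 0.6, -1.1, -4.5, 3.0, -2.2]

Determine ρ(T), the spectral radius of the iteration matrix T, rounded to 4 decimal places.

1.1988

Diagonal D = diag(2.8, -7.2, -8.2, -6.1, 6.2, 5.1); L, U strict lower/upper.
T_J = -D⁻¹(L+U): T[5,1] = -(-0.5)/(5.1) = +0.0980; T[5,5] = 0.
  T[0,:] = [+0.0000 +0.1071 -0.1429 +0.9286 +0.1071 +0.3929]
  T[1,:] = [-0.2500 +0.0000 +0.4167 +0.2083 -0.4722 +0.3056]
  T[2,:] = [+0.1829 +0.4390 +0.0000 -0.2195 -0.3780 -0.4390]
  T[3,:] = [+0.1967 -0.0984 -0.6230 +0.0000 +0.2623 -0.4918]
  T[4,:] = [-0.3226 -0.0484 +0.4516 -0.4677 +0.0000 +0.3710]
  T[5,:] = [+0.5098 +0.0980 -0.6863 -0.0980 -0.2549 +0.0000]
eigenvalue magnitudes: 1.1988, 0.7701, 0.7701, 0.6630, 0.2306, 0.2306.
ρ = 1.1988; 1.1988 > 1, so it fails to converge.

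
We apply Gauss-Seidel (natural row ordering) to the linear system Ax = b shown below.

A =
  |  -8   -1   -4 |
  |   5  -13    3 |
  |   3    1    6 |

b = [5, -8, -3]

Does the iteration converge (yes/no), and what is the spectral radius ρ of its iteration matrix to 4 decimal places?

Write A = D+L+U with D = diag(-8, -13, 6).
Gauss-Seidel: T = -(D+L)⁻¹U, row 0 first, T[0,2] = -(-4)/(-8) = -0.5000; later rows by forward substitution.
  T[0,:] = [+0.0000 -0.1250 -0.5000]
  T[1,:] = [+0.0000 -0.0481 +0.0385]
  T[2,:] = [+0.0000 +0.0705 +0.2436]
|λ(T)| sorted: 0.2526, 0.0571, 0.0000.
ρ = 0.2526; 0.2526 < 1, so it converges for any x₀.

yes, ρ = 0.2526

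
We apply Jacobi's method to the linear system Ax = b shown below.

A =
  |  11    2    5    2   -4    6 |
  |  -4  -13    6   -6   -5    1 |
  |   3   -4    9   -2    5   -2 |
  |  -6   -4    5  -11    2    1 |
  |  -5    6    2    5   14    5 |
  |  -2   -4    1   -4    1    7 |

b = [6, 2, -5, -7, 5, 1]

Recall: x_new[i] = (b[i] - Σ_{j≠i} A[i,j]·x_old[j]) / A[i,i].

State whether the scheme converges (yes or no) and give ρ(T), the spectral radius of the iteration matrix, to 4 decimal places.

no, ρ = 1.2472

Write A = D+L+U with D = diag(11, -13, 9, -11, 14, 7).
Jacobi: T = -D⁻¹(L+U), T[5,2] = -(1)/(7) = -0.1429; T[5,5] = 0.
  T[0,:] = [+0.0000  -0.1818  -0.4545  -0.1818  +0.3636  -0.5455]
  T[1,:] = [-0.3077  +0.0000  +0.4615  -0.4615  -0.3846  +0.0769]
  T[2,:] = [-0.3333  +0.4444  +0.0000  +0.2222  -0.5556  +0.2222]
  T[3,:] = [-0.5455  -0.3636  +0.4545  +0.0000  +0.1818  +0.0909]
  T[4,:] = [+0.3571  -0.4286  -0.1429  -0.3571  +0.0000  -0.3571]
  T[5,:] = [+0.2857  +0.5714  -0.1429  +0.5714  -0.1429  +0.0000]
|λ(T)| sorted: 1.2472, 0.6443, 0.6443, 0.3984, 0.3781, 0.3781.
spectral radius ρ = 1.2472; 1.2472 > 1, so it fails to converge.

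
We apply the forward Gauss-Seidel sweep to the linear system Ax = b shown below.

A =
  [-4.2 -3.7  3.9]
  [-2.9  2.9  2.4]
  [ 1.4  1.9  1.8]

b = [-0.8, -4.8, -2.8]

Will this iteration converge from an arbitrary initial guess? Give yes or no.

no

Diagonal D = diag(-4.2, 2.9, 1.8); L, U strict lower/upper.
Gauss-Seidel: T = -(D+L)⁻¹U, row 0 first, T[0,1] = -(-3.7)/(-4.2) = -0.8810; later rows by forward substitution.
  T[0,:] = [+0.0000  -0.8810  +0.9286]
  T[1,:] = [+0.0000  -0.8810  +0.1010]
  T[2,:] = [+0.0000  +1.6151  -0.8288]
eigenvalue magnitudes: 1.2596, 0.4502, 0.0000.
ρ(T) = max|λ| = 1.2596; 1.2596 > 1, so it fails to converge.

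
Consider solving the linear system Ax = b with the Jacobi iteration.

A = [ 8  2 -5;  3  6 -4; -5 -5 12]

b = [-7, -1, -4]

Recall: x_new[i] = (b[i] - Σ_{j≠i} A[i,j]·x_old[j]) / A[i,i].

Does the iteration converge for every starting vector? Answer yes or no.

yes

Split A = D + L + U, D = diag(8, 6, 12).
Jacobi T = -D⁻¹(L+U): T[2,0] = -(-5)/(12) = +0.4167; T[2,2] = 0.
  T[0,:] = [+0.0000 -0.2500 +0.6250]
  T[1,:] = [-0.5000 +0.0000 +0.6667]
  T[2,:] = [+0.4167 +0.4167 +0.0000]
|roots of det(T-λI)|: 0.9362, 0.5446, 0.3916.
ρ = 0.9362; 0.9362 < 1, so it converges for any x₀.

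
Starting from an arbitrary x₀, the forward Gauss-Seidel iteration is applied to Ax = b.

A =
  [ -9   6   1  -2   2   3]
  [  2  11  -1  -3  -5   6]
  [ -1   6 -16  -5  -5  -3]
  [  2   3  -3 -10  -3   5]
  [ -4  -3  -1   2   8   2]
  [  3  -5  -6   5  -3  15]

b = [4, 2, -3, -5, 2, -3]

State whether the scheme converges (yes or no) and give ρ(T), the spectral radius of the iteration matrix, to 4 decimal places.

yes, ρ = 0.8913

A = D + L + U where D = diag(-9, 11, -16, -10, 8, 15).
Gauss-Seidel: T = -(D+L)⁻¹U, row 0 first, T[0,2] = -(1)/(-9) = +0.1111; later rows by forward substitution.
  T[0,:] = [+0.0000 +0.6667 +0.1111 -0.2222 +0.2222 +0.3333]
  T[1,:] = [+0.0000 -0.1212 +0.0707 +0.3131 +0.4141 -0.6061]
  T[2,:] = [+0.0000 -0.0871 +0.0196 -0.1812 -0.1711 -0.4356]
  T[3,:] = [+0.0000 +0.1231 +0.0376 +0.1039 -0.0800 +0.5155]
  T[4,:] = [+0.0000 +0.2462 +0.0751 -0.0423 +0.2650 -0.4939]
  T[5,:] = [+0.0000 -0.2004 +0.0117 +0.0333 +0.1048 -0.7136]
eigenvalue magnitudes: 0.8913, 0.4187, 0.1383, 0.1179, 0.0467, 0.0000.
spectral radius ρ = 0.8913; 0.8913 < 1, so it converges for any x₀.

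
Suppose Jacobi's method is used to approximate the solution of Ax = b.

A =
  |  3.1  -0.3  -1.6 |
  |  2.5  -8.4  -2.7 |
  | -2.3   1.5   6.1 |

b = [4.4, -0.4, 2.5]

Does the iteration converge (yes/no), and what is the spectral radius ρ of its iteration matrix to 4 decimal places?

Write A = D+L+U with D = diag(3.1, -8.4, 6.1).
T_J = -D⁻¹(L+U): T[0,1] = -(-0.3)/(3.1) = +0.0968; T[0,0] = 0.
  T[0,:] = [+0.0000 +0.0968 +0.5161]
  T[1,:] = [+0.2976 +0.0000 -0.3214]
  T[2,:] = [+0.3770 -0.2459 +0.0000]
|eigenvalues of T|: 0.6185, 0.4341, 0.1844.
spectral radius ρ = 0.6185; 0.6185 < 1: convergent.

yes, ρ = 0.6185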